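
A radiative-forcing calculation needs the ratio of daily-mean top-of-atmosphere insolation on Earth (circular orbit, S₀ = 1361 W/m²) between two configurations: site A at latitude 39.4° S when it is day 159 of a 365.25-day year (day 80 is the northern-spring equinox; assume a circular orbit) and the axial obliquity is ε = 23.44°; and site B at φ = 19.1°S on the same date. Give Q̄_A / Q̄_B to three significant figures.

Q̄_A / Q̄_B ≈ 0.540

— Configuration A (φ=-39.4°):
Solar longitude: λ_s = 360° × (159 − 80)/365.25 = 77.864°.
sin δ = sin 23.44° × sin 77.864° = 0.38890, so δ = +22.886°.
cos H₀ = −tan(-39.4°) tan(+22.886°) = 0.3467, H₀ = 1.2167 rad.
Bracket: H₀ sin φ sin δ + cos φ cos δ sin H₀ = 1.2167×-0.63473×0.38890 + 0.77273×0.92128×0.93796 = -0.300338 + 0.667734 = 0.367396.
Q̄ = (S₀/π) × [bracket] = (1361/π) × 0.367396 = 159.16 W/m².
— Configuration B (φ=-19.1°):
cos H₀ = −tan(-19.1°) tan(+22.886°) = 0.1462, H₀ = 1.4241 rad.
Bracket: H₀ sin φ sin δ + cos φ cos δ sin H₀ = 1.4241×-0.32722×0.38890 + 0.94495×0.92128×0.98926 = -0.181225 + 0.861214 = 0.679989.
Q̄ = (S₀/π) × [bracket] = (1361/π) × 0.679989 = 294.58 W/m².
Ratio Q̄_A / Q̄_B = 159.16 / 294.58 = 0.5403.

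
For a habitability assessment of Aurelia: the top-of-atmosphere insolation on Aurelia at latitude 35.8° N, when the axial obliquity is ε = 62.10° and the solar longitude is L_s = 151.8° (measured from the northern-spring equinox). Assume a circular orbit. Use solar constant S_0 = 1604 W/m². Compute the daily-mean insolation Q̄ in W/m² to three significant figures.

Solar declination: sin δ = sin ε · sin L_s = sin 62.10° × sin 151.8° = 0.41762, so δ = +24.685°.
cos h₀ = −tan(+35.8°) tan(+24.685°) = -0.3315, h₀ = 1.9087 rad.
Bracket: h₀ sin ϕ sin δ + cos ϕ cos δ sin h₀ = 1.9087×0.58496×0.41762 + 0.81106×0.90862×0.94346 = 0.466278 + 0.695278 = 1.161556.
Q̄ = (S_0/π) × [bracket] = (1604/π) × 1.161556 = 593.1 W/m².

Q̄ ≈ 593 W/m²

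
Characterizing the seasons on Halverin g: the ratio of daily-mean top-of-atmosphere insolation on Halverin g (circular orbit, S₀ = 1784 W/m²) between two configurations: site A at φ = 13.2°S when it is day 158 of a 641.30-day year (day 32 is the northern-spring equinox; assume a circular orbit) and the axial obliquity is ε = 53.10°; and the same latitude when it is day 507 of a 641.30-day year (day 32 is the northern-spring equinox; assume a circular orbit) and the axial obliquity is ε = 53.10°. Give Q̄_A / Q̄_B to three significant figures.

Q̄_A / Q̄_B ≈ 0.434

— Configuration A (φ=-13.2°):
Solar longitude: λ_s = 360° × (158 − 32)/641.30 = 70.731°.
sin δ = sin 53.10° × sin 70.731° = 0.75489, so δ = +49.016°.
cos H₀ = −tan(-13.2°) tan(+49.016°) = 0.2700, H₀ = 1.2974 rad.
Bracket: H₀ sin φ sin δ + cos φ cos δ sin H₀ = 1.2974×-0.22835×0.75489 + 0.97358×0.65585×0.96287 = -0.223645 + 0.614814 = 0.391169.
Q̄ = (S₀/π) × [bracket] = (1784/π) × 0.391169 = 222.13 W/m².
— Configuration B (φ=-13.2°):
Solar longitude: λ_s = 360° × (507 − 32)/641.30 = 266.646°.
sin δ = sin 53.10° × sin 266.646° = -0.79831, so δ = -52.969°.
cos H₀ = −tan(-13.2°) tan(-52.969°) = -0.3109, H₀ = 1.8869 rad.
Bracket: H₀ sin φ sin δ + cos φ cos δ sin H₀ = 1.8869×-0.22835×-0.79831 + 0.97358×0.60224×0.95044 = 0.343971 + 0.557270 = 0.901241.
Q̄ = (S₀/π) × [bracket] = (1784/π) × 0.901241 = 511.78 W/m².
Ratio Q̄_A / Q̄_B = 222.13 / 511.78 = 0.4340.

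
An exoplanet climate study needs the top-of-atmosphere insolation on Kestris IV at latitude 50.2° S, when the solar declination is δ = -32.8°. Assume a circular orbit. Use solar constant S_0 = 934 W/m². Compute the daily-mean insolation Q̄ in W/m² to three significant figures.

Q̄ ≈ 405 W/m²

cos h₀ = −tan(-50.2°) tan(-32.800°) = -0.7735, h₀ = 2.4551 rad.
Bracket: h₀ sin ϕ sin δ + cos ϕ cos δ sin h₀ = 2.4551×-0.76828×-0.54171 + 0.64011×0.84057×0.63380 = 1.021776 + 0.341021 = 1.362797.
Q̄ = (S_0/π) × [bracket] = (934/π) × 1.362797 = 405.2 W/m².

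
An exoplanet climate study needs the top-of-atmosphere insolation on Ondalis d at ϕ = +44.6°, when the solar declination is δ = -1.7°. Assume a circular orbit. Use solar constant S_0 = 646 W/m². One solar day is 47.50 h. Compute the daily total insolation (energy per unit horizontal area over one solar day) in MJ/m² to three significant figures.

23.9 MJ/m²

cos h₀ = −tan(+44.6°) tan(-1.700°) = 0.0293, h₀ = 1.5415 rad.
Bracket: h₀ sin ϕ sin δ + cos ϕ cos δ sin h₀ = 1.5415×0.70215×-0.02967 + 0.71203×0.99956×0.99957 = -0.032114 + 0.711411 = 0.679297.
Q̄ = (S_0/π) × [bracket] = (646/π) × 0.679297 = 139.68 W/m².
Daily total = Q̄ × 47.50 h × 3600 s/h = 139.68 × 47.50 × 3600 / 10⁶ = 23.89 MJ/m².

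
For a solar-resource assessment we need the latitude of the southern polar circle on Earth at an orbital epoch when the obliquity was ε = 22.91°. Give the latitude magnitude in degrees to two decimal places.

67.09°

The polar circle is the lowest latitude that experiences at least one full rotation of continuous darkness at the northern-summer solstice; it lies at |ϕ| = 90° − ε = 90° − 22.91° = 67.09°.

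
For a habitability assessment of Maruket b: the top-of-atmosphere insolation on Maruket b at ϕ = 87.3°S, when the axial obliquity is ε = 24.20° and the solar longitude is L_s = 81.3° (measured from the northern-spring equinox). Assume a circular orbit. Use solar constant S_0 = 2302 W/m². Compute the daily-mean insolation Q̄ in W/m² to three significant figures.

Q̄ ≈ 0.00 W/m²

Solar declination: sin δ = sin ε · sin L_s = sin 24.20° × sin 81.3° = 0.40521, so δ = +23.904°.
cos h₀ = −tan(-87.3°) tan(+23.904°) = 9.3985 ≥ 1 ⇒ polar night, h₀ = 0 and Q̄ = 0.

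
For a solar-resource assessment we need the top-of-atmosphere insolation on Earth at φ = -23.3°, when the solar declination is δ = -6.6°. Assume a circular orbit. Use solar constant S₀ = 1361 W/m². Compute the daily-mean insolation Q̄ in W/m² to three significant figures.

cos H₀ = −tan(-23.3°) tan(-6.600°) = -0.0498, H₀ = 1.6206 rad.
Bracket: H₀ sin φ sin δ + cos φ cos δ sin H₀ = 1.6206×-0.39555×-0.11494 + 0.91845×0.99337×0.99876 = 0.073680 + 0.911229 = 0.984909.
Q̄ = (S₀/π) × [bracket] = (1361/π) × 0.984909 = 426.7 W/m².

Q̄ ≈ 427 W/m²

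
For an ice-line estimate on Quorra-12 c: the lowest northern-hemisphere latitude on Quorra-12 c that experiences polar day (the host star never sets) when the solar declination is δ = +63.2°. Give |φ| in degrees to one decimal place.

Polar day requires cos H₀ = −tan φ tan δ ≤ −1, i.e. tan φ tan δ ≥ 1.
The boundary is |tan φ| · |tan δ| = 1, so |φ| = 90° − |δ| = 90° − 63.2° = 26.8° in the northern hemisphere.

|φ| = 26.8°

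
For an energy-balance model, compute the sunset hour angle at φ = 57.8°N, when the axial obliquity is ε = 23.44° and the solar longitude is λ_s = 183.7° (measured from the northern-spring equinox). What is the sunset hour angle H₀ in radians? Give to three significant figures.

H₀ = 1.53 rad

Solar declination: sin δ = sin ε · sin λ_s = sin 23.44° × sin 183.7° = -0.02567, so δ = -1.471°.
cos H₀ = −tan φ · tan δ = −tan(+57.8°) × tan(-1.471°) = 0.0408, so H₀ = 1.5300 rad = 87.66°.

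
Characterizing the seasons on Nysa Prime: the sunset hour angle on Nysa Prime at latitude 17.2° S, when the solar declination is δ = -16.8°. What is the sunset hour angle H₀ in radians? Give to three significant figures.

cos H₀ = −tan φ · tan δ = −tan(-17.2°) × tan(-16.800°) = -0.0935, so H₀ = 1.6644 rad = 95.36°.

H₀ = 1.66 rad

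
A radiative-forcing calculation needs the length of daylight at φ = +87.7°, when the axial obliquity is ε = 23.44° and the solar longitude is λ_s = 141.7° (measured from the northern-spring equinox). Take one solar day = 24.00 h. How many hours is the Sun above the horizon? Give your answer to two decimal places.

24.00 h

Solar declination: sin δ = sin ε · sin λ_s = sin 23.44° × sin 141.7° = 0.24654, so δ = +14.273°.
Sunrise equation: cos H₀ = −tan φ · tan δ = -6.3338 ≤ −1, so the Sun never sets (polar day) and H₀ = π.
Daylight = 2H₀/(2π) × 24.00 h = (3.1416/π) × 24.00 = 24.00 h.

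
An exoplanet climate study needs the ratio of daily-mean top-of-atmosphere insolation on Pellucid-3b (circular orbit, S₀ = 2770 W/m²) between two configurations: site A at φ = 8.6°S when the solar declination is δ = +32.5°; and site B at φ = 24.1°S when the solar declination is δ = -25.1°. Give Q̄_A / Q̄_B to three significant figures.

— Configuration A (φ=-8.6°):
cos H₀ = −tan(-8.6°) tan(+32.500°) = 0.0963, H₀ = 1.4743 rad.
Bracket: H₀ sin φ sin δ + cos φ cos δ sin H₀ = 1.4743×-0.14954×0.53730 + 0.98876×0.84339×0.99535 = -0.118457 + 0.830033 = 0.711576.
Q̄ = (S₀/π) × [bracket] = (2770/π) × 0.711576 = 627.41 W/m².
— Configuration B (φ=-24.1°):
cos H₀ = −tan(-24.1°) tan(-25.100°) = -0.2095, H₀ = 1.7819 rad.
Bracket: H₀ sin φ sin δ + cos φ cos δ sin H₀ = 1.7819×-0.40833×-0.42420 + 0.91283×0.90557×0.97780 = 0.308649 + 0.808280 = 1.116929.
Q̄ = (S₀/π) × [bracket] = (2770/π) × 1.116929 = 984.82 W/m².
Ratio Q̄_A / Q̄_B = 627.41 / 984.82 = 0.6371.

Q̄_A / Q̄_B ≈ 0.637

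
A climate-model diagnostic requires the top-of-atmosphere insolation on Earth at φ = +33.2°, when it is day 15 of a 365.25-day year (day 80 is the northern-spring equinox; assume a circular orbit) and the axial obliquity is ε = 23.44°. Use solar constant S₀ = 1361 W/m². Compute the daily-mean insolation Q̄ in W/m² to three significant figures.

Q̄ ≈ 216 W/m²

Solar longitude: λ_s = 360° × (15 − 80)/365.25 = -64.066°, i.e. -64.066° + 360° = 295.934°.
sin δ = sin 23.44° × sin 295.934° = -0.35773, so δ = -20.961°.
cos H₀ = −tan(+33.2°) tan(-20.961°) = 0.2507, H₀ = 1.3174 rad.
Bracket: H₀ sin φ sin δ + cos φ cos δ sin H₀ = 1.3174×0.54756×-0.35773 + 0.83676×0.93383×0.96807 = -0.258051 + 0.756442 = 0.498391.
Q̄ = (S₀/π) × [bracket] = (1361/π) × 0.498391 = 215.9 W/m².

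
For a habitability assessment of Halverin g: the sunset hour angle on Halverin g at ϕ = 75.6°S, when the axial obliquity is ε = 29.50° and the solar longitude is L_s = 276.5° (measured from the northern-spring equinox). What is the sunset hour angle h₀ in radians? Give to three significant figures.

h₀ = 3.14 rad

Solar declination: sin δ = sin ε · sin L_s = sin 29.50° × sin 276.5° = -0.48926, so δ = -29.292°.
Sunrise equation: cos h₀ = −tan ϕ · tan δ = -2.1849 ≤ −1, so the host star never sets (polar day) and h₀ = π.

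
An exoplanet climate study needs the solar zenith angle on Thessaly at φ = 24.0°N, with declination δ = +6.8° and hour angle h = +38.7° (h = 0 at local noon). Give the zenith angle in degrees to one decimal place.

cos θ_z = sin φ sin δ + cos φ cos δ cos h = 0.048159 + 0.707943 = 0.756102.
θ_z = arccos(0.756102) = 40.9°.

θ_z = 40.9°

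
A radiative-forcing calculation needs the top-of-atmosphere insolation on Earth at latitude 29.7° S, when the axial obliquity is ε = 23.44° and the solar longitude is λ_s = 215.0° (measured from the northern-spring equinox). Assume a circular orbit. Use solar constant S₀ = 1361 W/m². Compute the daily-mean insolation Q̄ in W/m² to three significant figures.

Q̄ ≈ 447 W/m²

Solar declination: sin δ = sin ε · sin λ_s = sin 23.44° × sin 215.0° = -0.22816, so δ = -13.189°.
cos H₀ = −tan(-29.7°) tan(-13.189°) = -0.1337, H₀ = 1.7049 rad.
Bracket: H₀ sin φ sin δ + cos φ cos δ sin H₀ = 1.7049×-0.49546×-0.22816 + 0.86863×0.97362×0.99103 = 0.192729 + 0.838129 = 1.030858.
Q̄ = (S₀/π) × [bracket] = (1361/π) × 1.030858 = 446.6 W/m².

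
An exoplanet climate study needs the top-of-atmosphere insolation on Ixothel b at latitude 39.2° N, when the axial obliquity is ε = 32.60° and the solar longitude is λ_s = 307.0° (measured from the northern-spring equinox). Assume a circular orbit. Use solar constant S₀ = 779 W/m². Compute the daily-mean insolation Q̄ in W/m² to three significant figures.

Q̄ ≈ 80.8 W/m²

Solar declination: sin δ = sin ε · sin λ_s = sin 32.60° × sin 307.0° = -0.43028, so δ = -25.485°.
cos H₀ = −tan(+39.2°) tan(-25.485°) = 0.3888, H₀ = 1.1715 rad.
Bracket: H₀ sin φ sin δ + cos φ cos δ sin H₀ = 1.1715×0.63203×-0.43028 + 0.77494×0.90269×0.92134 = -0.318589 + 0.644506 = 0.325917.
Q̄ = (S₀/π) × [bracket] = (779/π) × 0.325917 = 80.82 W/m².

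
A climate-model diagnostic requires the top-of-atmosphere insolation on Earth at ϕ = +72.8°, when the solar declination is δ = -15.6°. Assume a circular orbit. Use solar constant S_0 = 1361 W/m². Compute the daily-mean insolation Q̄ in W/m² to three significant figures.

Q̄ ≈ 3.59 W/m²

cos h₀ = −tan(+72.8°) tan(-15.600°) = 0.9020, h₀ = 0.4465 rad.
Bracket: h₀ sin ϕ sin δ + cos ϕ cos δ sin h₀ = 0.4465×0.95528×-0.26892 + 0.29571×0.96316×0.43181 = -0.114703 + 0.122986 = 0.008283.
Q̄ = (S_0/π) × [bracket] = (1361/π) × 0.008283 = 3.588 W/m².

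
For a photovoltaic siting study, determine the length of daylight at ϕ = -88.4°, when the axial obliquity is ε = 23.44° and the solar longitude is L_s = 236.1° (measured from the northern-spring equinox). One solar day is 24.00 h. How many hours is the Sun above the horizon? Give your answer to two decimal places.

Solar declination: sin δ = sin ε · sin L_s = sin 23.44° × sin 236.1° = -0.33017, so δ = -19.279°.
Sunrise equation: cos h₀ = −tan ϕ · tan δ = -12.5225 ≤ −1, so the Sun never sets (polar day) and h₀ = π.
Daylight = 2h₀/(2π) × 24.00 h = (3.1416/π) × 24.00 = 24.00 h.

24.00 h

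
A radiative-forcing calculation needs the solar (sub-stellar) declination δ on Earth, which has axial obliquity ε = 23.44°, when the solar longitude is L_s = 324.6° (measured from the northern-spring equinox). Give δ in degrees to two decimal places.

sin δ = sin ε · sin L_s = sin 23.44° × sin 324.6° = -0.230431.
δ = arcsin(-0.230431) = -13.32°.

δ = -13.32°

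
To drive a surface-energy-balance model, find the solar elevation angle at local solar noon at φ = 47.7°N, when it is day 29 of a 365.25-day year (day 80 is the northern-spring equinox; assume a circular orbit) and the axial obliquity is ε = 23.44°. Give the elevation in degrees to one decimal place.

Solar longitude: λ_s = 360° × (29 − 80)/365.25 = -50.267°, i.e. -50.267° + 360° = 309.733°.
sin δ = sin 23.44° × sin 309.733° = -0.30591, so δ = -17.813°.
At local noon the hour angle is zero, so the zenith angle equals |φ − δ| = |+47.7° − (-17.813°)| = 65.513°.
Elevation = 90° − 65.513° = 24.5°.

24.5°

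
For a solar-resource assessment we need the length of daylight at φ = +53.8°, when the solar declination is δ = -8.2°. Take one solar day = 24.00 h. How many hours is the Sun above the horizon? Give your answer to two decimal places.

10.49 h

cos H₀ = −tan φ · tan δ = −tan(+53.8°) × tan(-8.200°) = 0.1969, so H₀ = 1.3726 rad = 78.64°.
Daylight = 2H₀/(2π) × 24.00 h = (1.3726/π) × 24.00 = 10.49 h.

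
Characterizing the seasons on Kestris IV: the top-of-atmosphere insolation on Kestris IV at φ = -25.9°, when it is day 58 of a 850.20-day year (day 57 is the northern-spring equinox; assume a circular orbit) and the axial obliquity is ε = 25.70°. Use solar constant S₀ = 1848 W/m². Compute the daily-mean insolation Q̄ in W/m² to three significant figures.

Q̄ ≈ 528 W/m²

Solar longitude: λ_s = 360° × (58 − 57)/850.20 = 0.423°.
sin δ = sin 25.70° × sin 0.423° = 0.00320, so δ = +0.184°.
cos H₀ = −tan(-25.9°) tan(+0.184°) = 0.0016, H₀ = 1.5692 rad.
Bracket: H₀ sin φ sin δ + cos φ cos δ sin H₀ = 1.5692×-0.43680×0.00320 + 0.89956×0.99999×1.00000 = -0.002193 + 0.899551 = 0.897358.
Q̄ = (S₀/π) × [bracket] = (1848/π) × 0.897358 = 527.9 W/m².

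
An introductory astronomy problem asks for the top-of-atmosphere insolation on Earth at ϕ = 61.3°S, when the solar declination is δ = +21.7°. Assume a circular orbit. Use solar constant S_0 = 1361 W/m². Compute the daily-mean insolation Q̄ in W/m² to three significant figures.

Q̄ ≈ 26.4 W/m²

cos h₀ = −tan(-61.3°) tan(+21.700°) = 0.7269, h₀ = 0.7570 rad.
Bracket: h₀ sin ϕ sin δ + cos ϕ cos δ sin h₀ = 0.7570×-0.87715×0.36975 + 0.48022×0.92913×0.68678 = -0.245515 + 0.306432 = 0.060917.
Q̄ = (S_0/π) × [bracket] = (1361/π) × 0.060917 = 26.39 W/m².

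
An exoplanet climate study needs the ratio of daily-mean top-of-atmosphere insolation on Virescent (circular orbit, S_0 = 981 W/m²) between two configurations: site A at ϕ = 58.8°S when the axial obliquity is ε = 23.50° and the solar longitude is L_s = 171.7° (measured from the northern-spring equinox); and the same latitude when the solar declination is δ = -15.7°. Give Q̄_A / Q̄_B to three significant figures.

Q̄_A / Q̄_B ≈ 0.482

— Configuration A (ϕ=-58.8°):
Solar declination: sin δ = sin ε · sin L_s = sin 23.50° × sin 171.7° = 0.05756, so δ = +3.300°.
cos h₀ = −tan(-58.8°) tan(+3.300°) = 0.0952, h₀ = 1.4754 rad.
Bracket: h₀ sin ϕ sin δ + cos ϕ cos δ sin h₀ = 1.4754×-0.85536×0.05756 + 0.51803×0.99834×0.99546 = -0.072641 + 0.514822 = 0.442181.
Q̄ = (S_0/π) × [bracket] = (981/π) × 0.442181 = 138.08 W/m².
— Configuration B (ϕ=-58.8°):
cos h₀ = −tan(-58.8°) tan(-15.700°) = -0.4641, h₀ = 2.0534 rad.
Bracket: h₀ sin ϕ sin δ + cos ϕ cos δ sin h₀ = 2.0534×-0.85536×-0.27060 + 0.51803×0.96269×0.88577 = 0.475281 + 0.441736 = 0.917017.
Q̄ = (S_0/π) × [bracket] = (981/π) × 0.917017 = 286.35 W/m².
Ratio Q̄_A / Q̄_B = 138.08 / 286.35 = 0.4822.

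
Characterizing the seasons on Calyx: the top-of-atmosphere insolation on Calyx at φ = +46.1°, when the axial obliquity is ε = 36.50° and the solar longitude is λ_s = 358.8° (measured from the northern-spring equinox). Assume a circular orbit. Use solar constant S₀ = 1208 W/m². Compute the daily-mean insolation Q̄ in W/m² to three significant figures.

Q̄ ≈ 261 W/m²

Solar declination: sin δ = sin ε · sin λ_s = sin 36.50° × sin 358.8° = -0.01246, so δ = -0.714°.
cos H₀ = −tan(+46.1°) tan(-0.714°) = 0.0129, H₀ = 1.5579 rad.
Bracket: H₀ sin φ sin δ + cos φ cos δ sin H₀ = 1.5579×0.72055×-0.01246 + 0.69340×0.99992×0.99992 = -0.013987 + 0.693289 = 0.679302.
Q̄ = (S₀/π) × [bracket] = (1208/π) × 0.679302 = 261.2 W/m².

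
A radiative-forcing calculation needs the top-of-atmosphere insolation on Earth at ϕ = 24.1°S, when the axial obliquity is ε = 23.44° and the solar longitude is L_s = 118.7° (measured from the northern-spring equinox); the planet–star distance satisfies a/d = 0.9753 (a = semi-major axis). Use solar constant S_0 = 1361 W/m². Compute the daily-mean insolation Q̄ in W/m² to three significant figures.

Solar declination: sin δ = sin ε · sin L_s = sin 23.44° × sin 118.7° = 0.34892, so δ = +20.421°.
cos h₀ = −tan(-24.1°) tan(+20.421°) = 0.1665, h₀ = 1.4035 rad.
Bracket: h₀ sin ϕ sin δ + cos ϕ cos δ sin h₀ = 1.4035×-0.40833×0.34892 + 0.91283×0.93715×0.98603 = -0.199963 + 0.843508 = 0.643545.
Inverse-square distance factor (a/d)² = 0.9753² = 0.951210.
Q̄ = (S_0/π) × 0.951210 × [bracket] = (1361/π) × 0.951210 × 0.643545 = 265.2 W/m².

Q̄ ≈ 265 W/m²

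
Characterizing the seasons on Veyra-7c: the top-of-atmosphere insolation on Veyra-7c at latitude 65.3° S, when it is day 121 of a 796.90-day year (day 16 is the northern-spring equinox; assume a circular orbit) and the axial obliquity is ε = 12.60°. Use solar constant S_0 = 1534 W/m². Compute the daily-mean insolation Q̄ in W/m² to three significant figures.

Solar longitude: L_s = 360° × (121 − 16)/796.90 = 47.434°.
sin δ = sin 12.60° × sin 47.434° = 0.16066, so δ = +9.245°.
cos h₀ = −tan(-65.3°) tan(+9.245°) = 0.3539, h₀ = 1.2091 rad.
Bracket: h₀ sin ϕ sin δ + cos ϕ cos δ sin h₀ = 1.2091×-0.90851×0.16066 + 0.41787×0.98701×0.93528 = -0.176482 + 0.385749 = 0.209267.
Q̄ = (S_0/π) × [bracket] = (1534/π) × 0.209267 = 102.2 W/m².

Q̄ ≈ 102 W/m²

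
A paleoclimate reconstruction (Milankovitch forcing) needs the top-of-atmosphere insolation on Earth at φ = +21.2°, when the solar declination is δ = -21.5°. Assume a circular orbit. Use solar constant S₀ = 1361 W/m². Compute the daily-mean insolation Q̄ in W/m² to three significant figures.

Q̄ ≈ 290 W/m²

cos H₀ = −tan(+21.2°) tan(-21.500°) = 0.1528, H₀ = 1.4174 rad.
Bracket: H₀ sin φ sin δ + cos φ cos δ sin H₀ = 1.4174×0.36162×-0.36650 + 0.93232×0.93042×0.98826 = -0.187853 + 0.857265 = 0.669412.
Q̄ = (S₀/π) × [bracket] = (1361/π) × 0.669412 = 290.0 W/m².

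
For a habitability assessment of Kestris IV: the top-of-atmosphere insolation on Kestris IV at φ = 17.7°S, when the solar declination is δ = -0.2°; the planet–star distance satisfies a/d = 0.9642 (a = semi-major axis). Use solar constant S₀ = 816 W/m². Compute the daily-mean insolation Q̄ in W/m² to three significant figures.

Q̄ ≈ 230 W/m²

cos H₀ = −tan(-17.7°) tan(-0.200°) = -0.0011, H₀ = 1.5719 rad.
Bracket: H₀ sin φ sin δ + cos φ cos δ sin H₀ = 1.5719×-0.30403×-0.00349 + 0.95266×0.99999×1.00000 = 0.001668 + 0.952650 = 0.954318.
Inverse-square distance factor (a/d)² = 0.9642² = 0.929682.
Q̄ = (S₀/π) × 0.929682 × [bracket] = (816/π) × 0.929682 × 0.954318 = 230.4 W/m².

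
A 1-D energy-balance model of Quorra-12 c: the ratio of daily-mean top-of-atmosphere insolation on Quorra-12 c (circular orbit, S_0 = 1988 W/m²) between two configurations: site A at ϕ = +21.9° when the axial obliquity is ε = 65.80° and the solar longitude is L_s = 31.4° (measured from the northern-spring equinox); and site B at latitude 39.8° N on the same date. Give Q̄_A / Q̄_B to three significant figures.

— Configuration A (ϕ=+21.9°):
Solar declination: sin δ = sin ε · sin L_s = sin 65.80° × sin 31.4° = 0.47522, so δ = +28.374°.
cos h₀ = −tan(+21.9°) tan(+28.374°) = -0.2171, h₀ = 1.7897 rad.
Bracket: h₀ sin ϕ sin δ + cos ϕ cos δ sin h₀ = 1.7897×0.37299×0.47522 + 0.92784×0.87987×0.97614 = 0.317228 + 0.796900 = 1.114128.
Q̄ = (S_0/π) × [bracket] = (1988/π) × 1.114128 = 705.02 W/m².
— Configuration B (ϕ=+39.8°):
cos h₀ = −tan(+39.8°) tan(+28.374°) = -0.4500, h₀ = 2.0376 rad.
Bracket: h₀ sin ϕ sin δ + cos ϕ cos δ sin h₀ = 2.0376×0.64011×0.47522 + 0.76828×0.87987×0.89303 = 0.619824 + 0.603676 = 1.223500.
Q̄ = (S_0/π) × [bracket] = (1988/π) × 1.223500 = 774.23 W/m².
Ratio Q̄_A / Q̄_B = 705.02 / 774.23 = 0.9106.

Q̄_A / Q̄_B ≈ 0.911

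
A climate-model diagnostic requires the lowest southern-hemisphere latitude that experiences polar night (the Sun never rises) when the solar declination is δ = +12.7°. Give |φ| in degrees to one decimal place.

Polar night requires cos H₀ = −tan φ tan δ ≥ 1, i.e. tan φ tan δ ≤ −1.
The boundary is |tan φ| · |tan δ| = 1, so |φ| = 90° − |δ| = 90° − 12.7° = 77.3° in the southern hemisphere.

|φ| = 77.3°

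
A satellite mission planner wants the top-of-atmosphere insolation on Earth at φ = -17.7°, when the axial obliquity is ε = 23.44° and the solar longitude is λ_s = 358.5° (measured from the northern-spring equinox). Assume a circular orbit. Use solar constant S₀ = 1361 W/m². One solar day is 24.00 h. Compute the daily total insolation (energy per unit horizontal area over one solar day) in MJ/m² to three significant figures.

35.8 MJ/m²

Solar declination: sin δ = sin ε · sin λ_s = sin 23.44° × sin 358.5° = -0.01041, so δ = -0.597°.
cos H₀ = −tan(-17.7°) tan(-0.597°) = -0.0033, H₀ = 1.5741 rad.
Bracket: H₀ sin φ sin δ + cos φ cos δ sin H₀ = 1.5741×-0.30403×-0.01041 + 0.95266×0.99995×0.99999 = 0.004982 + 0.952603 = 0.957585.
Q̄ = (S₀/π) × [bracket] = (1361/π) × 0.957585 = 414.84 W/m².
Daily total = Q̄ × 24.00 h × 3600 s/h = 414.84 × 24.00 × 3600 / 10⁶ = 35.84 MJ/m².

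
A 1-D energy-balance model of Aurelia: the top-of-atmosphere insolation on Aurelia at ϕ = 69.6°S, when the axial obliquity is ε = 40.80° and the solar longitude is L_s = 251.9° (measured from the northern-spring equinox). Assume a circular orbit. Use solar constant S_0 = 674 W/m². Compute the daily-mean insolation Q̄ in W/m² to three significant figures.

Solar declination: sin δ = sin ε · sin L_s = sin 40.80° × sin 251.9° = -0.62109, so δ = -38.396°.
cos h₀ = −tan(-69.6°) tan(-38.396°) = -2.1309 ≤ −1 ⇒ polar day, h₀ = π.
Bracket: h₀ sin ϕ sin δ + cos ϕ cos δ sin h₀ = 3.1416×-0.93728×-0.62109 + 0.34857×0.78374×0.00000 = 1.828836 + 0.000000 = 1.828836.
Q̄ = (S_0/π) × [bracket] = (674/π) × 1.828836 = 392.4 W/m².

Q̄ ≈ 392 W/m²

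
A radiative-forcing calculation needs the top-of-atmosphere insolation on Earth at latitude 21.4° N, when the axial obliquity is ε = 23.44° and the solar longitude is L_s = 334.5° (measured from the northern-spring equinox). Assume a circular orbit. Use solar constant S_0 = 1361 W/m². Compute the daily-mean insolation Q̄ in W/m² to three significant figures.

Solar declination: sin δ = sin ε · sin L_s = sin 23.44° × sin 334.5° = -0.17125, so δ = -9.861°.
cos h₀ = −tan(+21.4°) tan(-9.861°) = 0.0681, h₀ = 1.5026 rad.
Bracket: h₀ sin ϕ sin δ + cos ϕ cos δ sin h₀ = 1.5026×0.36488×-0.17125 + 0.93106×0.98523×0.99768 = -0.093891 + 0.915180 = 0.821289.
Q̄ = (S_0/π) × [bracket] = (1361/π) × 0.821289 = 355.8 W/m².

Q̄ ≈ 356 W/m²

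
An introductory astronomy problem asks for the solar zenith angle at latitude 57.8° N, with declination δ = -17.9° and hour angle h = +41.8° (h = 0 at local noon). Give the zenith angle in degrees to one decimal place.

cos θ_z = sin ϕ sin δ + cos ϕ cos δ cos h = -0.260083 + 0.378018 = 0.117935.
θ_z = arccos(0.117935) = 83.2°.

θ_z = 83.2°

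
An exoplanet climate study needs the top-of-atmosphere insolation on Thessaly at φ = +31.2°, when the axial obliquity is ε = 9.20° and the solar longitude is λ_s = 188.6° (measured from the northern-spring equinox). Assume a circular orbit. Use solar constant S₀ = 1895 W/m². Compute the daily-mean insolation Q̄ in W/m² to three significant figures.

Q̄ ≈ 504 W/m²

Solar declination: sin δ = sin ε · sin λ_s = sin 9.20° × sin 188.6° = -0.02391, so δ = -1.370°.
cos H₀ = −tan(+31.2°) tan(-1.370°) = 0.0145, H₀ = 1.5563 rad.
Bracket: H₀ sin φ sin δ + cos φ cos δ sin H₀ = 1.5563×0.51803×-0.02391 + 0.85536×0.99971×0.99990 = -0.019276 + 0.855026 = 0.835750.
Q̄ = (S₀/π) × [bracket] = (1895/π) × 0.835750 = 504.1 W/m².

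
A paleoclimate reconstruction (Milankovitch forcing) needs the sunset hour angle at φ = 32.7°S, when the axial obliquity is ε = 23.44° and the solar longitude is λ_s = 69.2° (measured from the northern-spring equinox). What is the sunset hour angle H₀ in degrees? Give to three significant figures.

Solar declination: sin δ = sin ε · sin λ_s = sin 23.44° × sin 69.2° = 0.37186, so δ = +21.831°.
cos H₀ = −tan φ · tan δ = −tan(-32.7°) × tan(+21.831°) = 0.2572, so H₀ = 1.3107 rad = 75.10°.

H₀ = 75.1°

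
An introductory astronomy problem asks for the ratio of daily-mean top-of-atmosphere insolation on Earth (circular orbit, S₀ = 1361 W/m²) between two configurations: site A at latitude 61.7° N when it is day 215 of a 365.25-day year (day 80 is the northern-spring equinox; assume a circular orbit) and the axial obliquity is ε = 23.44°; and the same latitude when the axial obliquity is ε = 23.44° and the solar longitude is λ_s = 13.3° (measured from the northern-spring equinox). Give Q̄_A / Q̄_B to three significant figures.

Q̄_A / Q̄_B ≈ 1.54

— Configuration A (φ=+61.7°):
Solar longitude: λ_s = 360° × (215 − 80)/365.25 = 133.060°.
sin δ = sin 23.44° × sin 133.060° = 0.29064, so δ = +16.896°.
cos H₀ = −tan(+61.7°) tan(+16.896°) = -0.5641, H₀ = 2.1702 rad.
Bracket: H₀ sin φ sin δ + cos φ cos δ sin H₀ = 2.1702×0.88048×0.29064 + 0.47409×0.95683×0.82568 = 0.555360 + 0.374548 = 0.929908.
Q̄ = (S₀/π) × [bracket] = (1361/π) × 0.929908 = 402.85 W/m².
— Configuration B (φ=+61.7°):
Solar declination: sin δ = sin ε · sin λ_s = sin 23.44° × sin 13.3° = 0.09151, so δ = +5.251°.
cos H₀ = −tan(+61.7°) tan(+5.251°) = -0.1707, H₀ = 1.7423 rad.
Bracket: H₀ sin φ sin δ + cos φ cos δ sin H₀ = 1.7423×0.88048×0.09151 + 0.47409×0.99580×0.98533 = 0.140382 + 0.465173 = 0.605555.
Q̄ = (S₀/π) × [bracket] = (1361/π) × 0.605555 = 262.34 W/m².
Ratio Q̄_A / Q̄_B = 402.85 / 262.34 = 1.536.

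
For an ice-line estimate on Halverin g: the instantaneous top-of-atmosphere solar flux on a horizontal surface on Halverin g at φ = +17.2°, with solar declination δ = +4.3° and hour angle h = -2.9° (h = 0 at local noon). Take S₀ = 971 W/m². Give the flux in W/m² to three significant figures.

cos θ_z = sin φ sin δ + cos φ cos δ cos h = 0.022172 + 0.951369 = 0.973541.
Flux = S₀ · cos θ_z = 971 × 0.973541 = 945.3 W/m².

945 W/m²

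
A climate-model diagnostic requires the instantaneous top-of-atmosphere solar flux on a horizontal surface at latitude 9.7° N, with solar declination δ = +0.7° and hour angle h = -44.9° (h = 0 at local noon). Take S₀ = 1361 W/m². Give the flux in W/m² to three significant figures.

953 W/m²

cos θ_z = sin φ sin δ + cos φ cos δ cos h = 0.002058 + 0.698161 = 0.700219.
Flux = S₀ · cos θ_z = 1361 × 0.700219 = 953.0 W/m².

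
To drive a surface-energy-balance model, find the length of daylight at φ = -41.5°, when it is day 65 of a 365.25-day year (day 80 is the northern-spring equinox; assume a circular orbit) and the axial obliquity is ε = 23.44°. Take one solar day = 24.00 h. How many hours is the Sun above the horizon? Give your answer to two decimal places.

12.69 h

Solar longitude: λ_s = 360° × (65 − 80)/365.25 = -14.784°, i.e. -14.784° + 360° = 345.216°.
sin δ = sin 23.44° × sin 345.216° = -0.10151, so δ = -5.826°.
cos H₀ = −tan φ · tan δ = −tan(-41.5°) × tan(-5.826°) = -0.0903, so H₀ = 1.6612 rad = 95.18°.
Daylight = 2H₀/(2π) × 24.00 h = (1.6612/π) × 24.00 = 12.69 h.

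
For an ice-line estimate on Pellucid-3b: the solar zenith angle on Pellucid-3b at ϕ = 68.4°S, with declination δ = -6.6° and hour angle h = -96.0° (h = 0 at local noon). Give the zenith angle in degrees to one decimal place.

cos θ_z = sin ϕ sin δ + cos ϕ cos δ cos h = 0.106866 + -0.038224 = 0.068642.
θ_z = arccos(0.068642) = 86.1°.

θ_z = 86.1°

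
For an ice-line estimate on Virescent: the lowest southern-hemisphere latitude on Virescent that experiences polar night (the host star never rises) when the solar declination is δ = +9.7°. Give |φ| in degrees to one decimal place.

Polar night requires cos H₀ = −tan φ tan δ ≥ 1, i.e. tan φ tan δ ≤ −1.
The boundary is |tan φ| · |tan δ| = 1, so |φ| = 90° − |δ| = 90° − 9.7° = 80.3° in the southern hemisphere.

|φ| = 80.3°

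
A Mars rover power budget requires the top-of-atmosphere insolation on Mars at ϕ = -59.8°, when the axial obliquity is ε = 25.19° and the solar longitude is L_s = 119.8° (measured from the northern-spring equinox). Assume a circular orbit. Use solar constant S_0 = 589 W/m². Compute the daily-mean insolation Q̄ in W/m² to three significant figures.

Q̄ ≈ 15.0 W/m²

Solar declination: sin δ = sin ε · sin L_s = sin 25.19° × sin 119.8° = 0.36934, so δ = +21.675°.
cos h₀ = −tan(-59.8°) tan(+21.675°) = 0.6829, h₀ = 0.8191 rad.
Bracket: h₀ sin ϕ sin δ + cos ϕ cos δ sin h₀ = 0.8191×-0.86427×0.36934 + 0.50302×0.92929×0.73054 = -0.261464 + 0.341492 = 0.080028.
Q̄ = (S_0/π) × [bracket] = (589/π) × 0.080028 = 15.00 W/m².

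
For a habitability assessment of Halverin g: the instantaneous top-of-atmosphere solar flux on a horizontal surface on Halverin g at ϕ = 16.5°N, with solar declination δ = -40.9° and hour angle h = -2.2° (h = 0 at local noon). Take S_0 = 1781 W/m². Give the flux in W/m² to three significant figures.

959 W/m²

cos θ_z = sin ϕ sin δ + cos ϕ cos δ cos h = -0.185956 + 0.724193 = 0.538237.
Flux = S_0 · cos θ_z = 1781 × 0.538237 = 958.6 W/m².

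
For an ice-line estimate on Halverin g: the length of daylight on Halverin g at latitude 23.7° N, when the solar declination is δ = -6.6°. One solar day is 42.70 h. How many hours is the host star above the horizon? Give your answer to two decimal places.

20.66 h

cos h₀ = −tan ϕ · tan δ = −tan(+23.7°) × tan(-6.600°) = 0.0508, so h₀ = 1.5200 rad = 87.09°.
Daylight = 2h₀/(2π) × 42.70 h = (1.5200/π) × 42.70 = 20.66 h.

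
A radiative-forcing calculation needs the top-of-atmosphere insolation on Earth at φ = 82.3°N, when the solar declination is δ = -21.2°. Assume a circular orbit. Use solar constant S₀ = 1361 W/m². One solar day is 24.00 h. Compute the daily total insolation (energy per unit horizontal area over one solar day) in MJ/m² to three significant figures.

cos H₀ = −tan(+82.3°) tan(-21.200°) = 2.8688 ≥ 1 ⇒ polar night, H₀ = 0 and Q̄ = 0.
Daily total = Q̄ × 24.00 h × 3600 s/h = 0.00 MJ/m².

0.00 MJ/m²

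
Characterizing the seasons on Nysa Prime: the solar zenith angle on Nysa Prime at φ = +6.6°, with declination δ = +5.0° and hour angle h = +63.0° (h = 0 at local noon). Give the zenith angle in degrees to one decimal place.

cos θ_z = sin φ sin δ + cos φ cos δ cos h = 0.010017 + 0.449266 = 0.459283.
θ_z = arccos(0.459283) = 62.7°.

θ_z = 62.7°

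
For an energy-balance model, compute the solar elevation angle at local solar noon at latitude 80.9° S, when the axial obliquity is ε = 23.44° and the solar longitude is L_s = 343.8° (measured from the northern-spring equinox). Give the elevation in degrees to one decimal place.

Solar declination: sin δ = sin ε · sin L_s = sin 23.44° × sin 343.8° = -0.11098, so δ = -6.372°.
At local noon the hour angle is zero, so the zenith angle equals |ϕ − δ| = |-80.9° − (-6.372°)| = 74.528°.
Elevation = 90° − 74.528° = 15.5°.

15.5°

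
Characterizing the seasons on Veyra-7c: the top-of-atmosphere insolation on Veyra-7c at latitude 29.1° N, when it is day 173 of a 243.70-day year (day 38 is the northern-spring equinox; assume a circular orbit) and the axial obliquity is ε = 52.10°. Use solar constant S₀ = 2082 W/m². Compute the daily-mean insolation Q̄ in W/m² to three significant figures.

Q̄ ≈ 432 W/m²

Solar longitude: λ_s = 360° × (173 − 38)/243.70 = 199.426°.
sin δ = sin 52.10° × sin 199.426° = -0.26243, so δ = -15.215°.
cos H₀ = −tan(+29.1°) tan(-15.215°) = 0.1514, H₀ = 1.4188 rad.
Bracket: H₀ sin φ sin δ + cos φ cos δ sin H₀ = 1.4188×0.48634×-0.26243 + 0.87377×0.96495×0.98848 = -0.181082 + 0.833431 = 0.652349.
Q̄ = (S₀/π) × [bracket] = (2082/π) × 0.652349 = 432.3 W/m².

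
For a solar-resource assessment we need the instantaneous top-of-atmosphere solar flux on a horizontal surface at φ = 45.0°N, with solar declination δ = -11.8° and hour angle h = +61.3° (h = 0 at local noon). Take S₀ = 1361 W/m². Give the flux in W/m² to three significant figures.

256 W/m²

cos θ_z = sin φ sin δ + cos φ cos δ cos h = -0.144601 + 0.332393 = 0.187792.
Flux = S₀ · cos θ_z = 1361 × 0.187792 = 255.6 W/m².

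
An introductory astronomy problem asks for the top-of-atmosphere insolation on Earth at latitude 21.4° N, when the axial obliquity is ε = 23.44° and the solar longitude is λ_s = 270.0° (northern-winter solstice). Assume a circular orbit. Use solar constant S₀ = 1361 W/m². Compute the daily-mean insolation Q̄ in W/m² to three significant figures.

Solar declination: sin δ = sin ε · sin λ_s = sin 23.44° × sin 270.0° = -0.39779, so δ = -23.440°.
cos H₀ = −tan(+21.4°) tan(-23.440°) = 0.1699, H₀ = 1.4001 rad.
Bracket: H₀ sin φ sin δ + cos φ cos δ sin H₀ = 1.4001×0.36488×-0.39779 + 0.93106×0.91748×0.98546 = -0.203218 + 0.841808 = 0.638590.
Q̄ = (S₀/π) × [bracket] = (1361/π) × 0.638590 = 276.6 W/m².

Q̄ ≈ 277 W/m²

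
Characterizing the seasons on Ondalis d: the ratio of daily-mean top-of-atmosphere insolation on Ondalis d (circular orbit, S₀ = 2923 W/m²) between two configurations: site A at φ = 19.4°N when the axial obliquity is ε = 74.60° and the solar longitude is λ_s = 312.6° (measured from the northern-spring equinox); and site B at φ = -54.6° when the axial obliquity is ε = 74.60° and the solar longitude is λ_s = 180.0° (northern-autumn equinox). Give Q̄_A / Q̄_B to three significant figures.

Q̄_A / Q̄_B ≈ 0.581

— Configuration A (φ=+19.4°):
Solar declination: sin δ = sin ε · sin λ_s = sin 74.60° × sin 312.6° = -0.70967, so δ = -45.208°.
cos H₀ = −tan(+19.4°) tan(-45.208°) = 0.3547, H₀ = 1.2082 rad.
Bracket: H₀ sin φ sin δ + cos φ cos δ sin H₀ = 1.2082×0.33216×-0.70967 + 0.94322×0.70454×0.93497 = -0.284802 + 0.621321 = 0.336519.
Q̄ = (S₀/π) × [bracket] = (2923/π) × 0.336519 = 313.10 W/m².
— Configuration B (φ=-54.6°):
Solar declination: sin δ = sin ε · sin λ_s = sin 74.60° × sin 180.0° = 0.00000, so δ = +0.000°.
cos H₀ = −tan(-54.6°) tan(+0.000°) = 0.0000, H₀ = 1.5708 rad.
Bracket: H₀ sin φ sin δ + cos φ cos δ sin H₀ = 1.5708×-0.81513×0.00000 + 0.57928×1.00000×1.00000 = -0.000000 + 0.579280 = 0.579280.
Q̄ = (S₀/π) × [bracket] = (2923/π) × 0.579280 = 538.97 W/m².
Ratio Q̄_A / Q̄_B = 313.10 / 538.97 = 0.5809.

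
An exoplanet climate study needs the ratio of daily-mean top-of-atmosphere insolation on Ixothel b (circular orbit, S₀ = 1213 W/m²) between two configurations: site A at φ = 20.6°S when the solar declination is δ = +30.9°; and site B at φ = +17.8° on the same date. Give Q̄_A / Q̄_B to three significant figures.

— Configuration A (φ=-20.6°):
cos H₀ = −tan(-20.6°) tan(+30.900°) = 0.2250, H₀ = 1.3439 rad.
Bracket: H₀ sin φ sin δ + cos φ cos δ sin H₀ = 1.3439×-0.35184×0.51354 + 0.93606×0.85806×0.97437 = -0.242821 + 0.782610 = 0.539789.
Q̄ = (S₀/π) × [bracket] = (1213/π) × 0.539789 = 208.42 W/m².
— Configuration B (φ=+17.8°):
cos H₀ = −tan(+17.8°) tan(+30.900°) = -0.1922, H₀ = 1.7642 rad.
Bracket: H₀ sin φ sin δ + cos φ cos δ sin H₀ = 1.7642×0.30570×0.51354 + 0.95213×0.85806×0.98136 = 0.276960 + 0.801756 = 1.078716.
Q̄ = (S₀/π) × [bracket] = (1213/π) × 1.078716 = 416.50 W/m².
Ratio Q̄_A / Q̄_B = 208.42 / 416.50 = 0.5004.

Q̄_A / Q̄_B ≈ 0.500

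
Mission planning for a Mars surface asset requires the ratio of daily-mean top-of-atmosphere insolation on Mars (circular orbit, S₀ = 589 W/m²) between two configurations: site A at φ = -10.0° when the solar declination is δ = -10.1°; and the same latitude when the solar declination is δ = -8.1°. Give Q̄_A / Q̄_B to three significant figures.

Q̄_A / Q̄_B ≈ 1.00

— Configuration A (φ=-10.0°):
cos H₀ = −tan(-10.0°) tan(-10.100°) = -0.0314, H₀ = 1.6022 rad.
Bracket: H₀ sin φ sin δ + cos φ cos δ sin H₀ = 1.6022×-0.17365×-0.17537 + 0.98481×0.98450×0.99951 = 0.048792 + 0.969070 = 1.017862.
Q̄ = (S₀/π) × [bracket] = (589/π) × 1.017862 = 190.83 W/m².
— Configuration B (φ=-10.0°):
cos H₀ = −tan(-10.0°) tan(-8.100°) = -0.0251, H₀ = 1.5959 rad.
Bracket: H₀ sin φ sin δ + cos φ cos δ sin H₀ = 1.5959×-0.17365×-0.14090 + 0.98481×0.99002×0.99969 = 0.039047 + 0.974679 = 1.013726.
Q̄ = (S₀/π) × [bracket] = (589/π) × 1.013726 = 190.06 W/m².
Ratio Q̄_A / Q̄_B = 190.83 / 190.06 = 1.004.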